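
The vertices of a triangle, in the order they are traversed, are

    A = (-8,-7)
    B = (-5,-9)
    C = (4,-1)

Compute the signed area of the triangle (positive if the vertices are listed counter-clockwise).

Apply the shoelace (surveyor's) formula: 2A = Σ (x_i·y_{i+1} − x_{i+1}·y_i), indices taken mod 3.
Σ = (37) + (41) + (-36) = 42
Signed area = Σ/2 = 21 (positive ⇒ counter-clockwise traversal).

21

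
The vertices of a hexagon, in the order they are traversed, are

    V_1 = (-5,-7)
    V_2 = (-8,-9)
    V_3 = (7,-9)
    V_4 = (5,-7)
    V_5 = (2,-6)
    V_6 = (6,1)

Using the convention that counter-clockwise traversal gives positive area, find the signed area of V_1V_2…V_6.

52.5

Apply the shoelace (surveyor's) formula: 2A = Σ (x_i·y_{i+1} − x_{i+1}·y_i), indices taken mod 6.
Σ = (-11) + (135) + (-4) + (-16) + (38) + (-37) = 105
Signed area = Σ/2 = 52.5 (positive ⇒ counter-clockwise traversal).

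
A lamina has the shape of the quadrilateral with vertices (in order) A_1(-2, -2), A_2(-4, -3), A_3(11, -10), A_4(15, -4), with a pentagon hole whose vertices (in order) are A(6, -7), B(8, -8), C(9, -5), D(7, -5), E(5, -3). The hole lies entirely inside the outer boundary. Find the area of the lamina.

Outer boundary:
Apply Gauss's area formula: 2A = Σ (x_i·y_{i+1} − x_{i+1}·y_i), indices taken mod 4.
Σ = (-2) + (73) + (106) + (-38) = 139
Area = |Σ|/2 = 69.5.
Hole:
Apply Gauss's area formula: 2A = Σ (x_i·y_{i+1} − x_{i+1}·y_i), indices taken mod 5.
Σ = (8) + (32) + (-10) + (4) + (-17) = 17
Area = |Σ|/2 = 8.5.
Net area = 69.5 − 8.5 = 61.

61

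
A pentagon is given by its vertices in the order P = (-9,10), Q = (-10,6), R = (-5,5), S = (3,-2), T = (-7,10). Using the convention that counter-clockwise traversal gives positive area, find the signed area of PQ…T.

Apply the shoelace (surveyor's) formula: 2A = Σ (x_i·y_{i+1} − x_{i+1}·y_i), indices taken mod 5.
P→Q: (-9)(6) − (-10)(10) = 46
Q→R: (-10)(5) − (-5)(6) = -20
R→S: (-5)(-2) − (3)(5) = -5
S→T: (3)(10) − (-7)(-2) = 16
T→P: (-7)(10) − (-9)(10) = 20
Σ = 57
Signed area = Σ/2 = 28.5 (positive ⇒ counter-clockwise traversal).

28.5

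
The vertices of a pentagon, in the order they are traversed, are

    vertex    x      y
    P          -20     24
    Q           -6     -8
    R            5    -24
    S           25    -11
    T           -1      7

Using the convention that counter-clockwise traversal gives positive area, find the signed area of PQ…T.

656.5

Apply the shoelace formula: 2A = Σ (x_i·y_{i+1} − x_{i+1}·y_i), indices taken mod 5.
Σ = (304) + (184) + (545) + (164) + (116) = 1313
Signed area = Σ/2 = 656.5 (positive ⇒ counter-clockwise traversal).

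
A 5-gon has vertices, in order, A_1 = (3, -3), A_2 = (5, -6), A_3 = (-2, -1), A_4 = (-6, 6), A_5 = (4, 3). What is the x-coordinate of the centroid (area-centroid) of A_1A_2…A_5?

Apply the shoelace (surveyor's) formula. First the cross-terms c_i = x_i·y_{i+1} − x_{i+1}·y_i:
  -3, -17, -18, -42, -21  ⇒  2A = -101, A = -50.5.
Then Σ (x_i + x_{i+1})·c_i = 6, so x̄ = 6 / (6·(-50.5)) = -2/101.

-2/101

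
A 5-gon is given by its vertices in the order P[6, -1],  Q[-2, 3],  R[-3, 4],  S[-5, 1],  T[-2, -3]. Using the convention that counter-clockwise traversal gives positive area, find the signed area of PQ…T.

Apply the shoelace (surveyor's) formula: 2A = Σ (x_i·y_{i+1} − x_{i+1}·y_i), indices taken mod 5.
Cross-terms: 16, 1, 17, 17, 20  ⇒  Σ = 71
Signed area = Σ/2 = 35.5 (positive ⇒ counter-clockwise traversal).

35.5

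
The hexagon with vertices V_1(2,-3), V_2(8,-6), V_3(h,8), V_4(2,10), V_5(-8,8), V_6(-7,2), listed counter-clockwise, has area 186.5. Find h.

10

Write out the shoelace sum; only the two edges meeting at V_3 involve h:
2·Area = [(8·8 − h·(-6)) + (h·10 − 2·8)] + 165
       = 16·h + 213 = 373
⇒ h = 10.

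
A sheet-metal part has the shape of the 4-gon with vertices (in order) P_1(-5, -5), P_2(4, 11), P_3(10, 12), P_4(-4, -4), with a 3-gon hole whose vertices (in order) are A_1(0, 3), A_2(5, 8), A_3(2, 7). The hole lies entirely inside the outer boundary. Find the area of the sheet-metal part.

39.5

Outer boundary:
Apply the shoelace (surveyor's) formula: 2A = Σ (x_i·y_{i+1} − x_{i+1}·y_i), indices taken mod 4.
P_1→P_2: (-5)(11) − (4)(-5) = -35
P_2→P_3: (4)(12) − (10)(11) = -62
P_3→P_4: (10)(-4) − (-4)(12) = 8
P_4→P_1: (-4)(-5) − (-5)(-4) = 0
Σ = -89
Area = |Σ|/2 = 44.5.
Hole:
Apply the surveyor's formula: 2A = Σ (x_i·y_{i+1} − x_{i+1}·y_i), indices taken mod 3.
Σ = (-15) + (19) + (6) = 10
Area = |Σ|/2 = 5.
Net area = 44.5 − 5 = 39.5.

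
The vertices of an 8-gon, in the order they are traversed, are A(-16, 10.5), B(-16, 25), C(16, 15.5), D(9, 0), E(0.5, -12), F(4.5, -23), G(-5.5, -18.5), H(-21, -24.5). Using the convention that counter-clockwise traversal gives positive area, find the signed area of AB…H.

-1080.5

A→B: (-16)(25) − (-16)(10.5) = -232
B→C: (-16)(15.5) − (16)(25) = -648
C→D: (16)(0) − (9)(15.5) = -139.5
D→E: (9)(-12) − (0.5)(0) = -108
E→F: (0.5)(-23) − (4.5)(-12) = 42.5
F→G: (4.5)(-18.5) − (-5.5)(-23) = -209.75
G→H: (-5.5)(-24.5) − (-21)(-18.5) = -253.75
H→A: (-21)(10.5) − (-16)(-24.5) = -612.5
Σ = -2161
Signed area = Σ/2 = -1080.5 (negative ⇒ clockwise traversal).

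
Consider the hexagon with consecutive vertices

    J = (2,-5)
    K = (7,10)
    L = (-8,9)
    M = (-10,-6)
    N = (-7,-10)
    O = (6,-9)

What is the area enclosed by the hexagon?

252.5

Apply Gauss's area formula: 2A = Σ (x_i·y_{i+1} − x_{i+1}·y_i), indices taken mod 6.
Σ = (55) + (143) + (138) + (58) + (123) + (-12) = 505
Area = |Σ|/2 = 252.5.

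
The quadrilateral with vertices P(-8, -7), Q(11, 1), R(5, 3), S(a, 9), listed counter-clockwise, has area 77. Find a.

6

Write out the shoelace sum; only the two edges meeting at S involve a:
2·Area = [(5·9 − a·3) + (a·(-7) − (-8)·9)] + 97
       = -10·a + 214 = 154
⇒ a = 6.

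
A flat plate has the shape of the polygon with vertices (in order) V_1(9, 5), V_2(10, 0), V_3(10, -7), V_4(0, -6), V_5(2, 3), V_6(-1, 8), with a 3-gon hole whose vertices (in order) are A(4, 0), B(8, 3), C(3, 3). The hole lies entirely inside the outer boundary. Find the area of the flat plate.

Outer boundary:
Apply the shoelace (surveyor's) formula: 2A = Σ (x_i·y_{i+1} − x_{i+1}·y_i), indices taken mod 6.
Σ = (-50) + (-70) + (-60) + (12) + (19) + (-77) = -226
Area = |Σ|/2 = 113.
Hole:
Σ = (12) + (15) + (-12) = 15
Area = |Σ|/2 = 7.5.
Net area = 113 − 7.5 = 105.5.

105.5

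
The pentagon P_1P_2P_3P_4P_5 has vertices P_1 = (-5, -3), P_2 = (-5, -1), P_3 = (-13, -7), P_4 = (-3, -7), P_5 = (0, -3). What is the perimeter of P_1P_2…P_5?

|P_1P_2| = √((0)² + (2)²) = √4 = 2
|P_2P_3| = √((-8)² + (-6)²) = √100 = 10
|P_3P_4| = √((10)² + (0)²) = √100 = 10
|P_4P_5| = √((3)² + (4)²) = √25 = 5
|P_5P_1| = √((-5)² + (0)²) = √25 = 5
Perimeter = 2 + 10 + 10 + 5 + 5 = 32.

32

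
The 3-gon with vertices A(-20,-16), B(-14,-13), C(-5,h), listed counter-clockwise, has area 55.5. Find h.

10

Write out the shoelace sum; only the two edges meeting at C involve h:
2·Area = [((-14)·h − (-5)·(-13)) + ((-5)·(-16) − (-20)·h)] + 36
       = 6·h + 51 = 111
⇒ h = 10.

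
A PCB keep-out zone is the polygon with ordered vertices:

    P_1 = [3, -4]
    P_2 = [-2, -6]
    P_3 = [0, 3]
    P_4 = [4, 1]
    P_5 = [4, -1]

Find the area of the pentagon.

32.5

Σ = (-26) + (-6) + (-12) + (-8) + (-13) = -65
Area = |Σ|/2 = 32.5.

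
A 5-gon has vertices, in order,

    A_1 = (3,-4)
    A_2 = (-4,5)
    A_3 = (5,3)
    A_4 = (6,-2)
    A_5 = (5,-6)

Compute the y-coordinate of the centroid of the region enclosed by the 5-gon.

97/282

Apply the shoelace formula. First the cross-terms c_i = x_i·y_{i+1} − x_{i+1}·y_i:
  -1, -37, -28, -26, -2  ⇒  2A = -94, A = -47.
Then Σ (y_i + y_{i+1})·c_i = -97, so ȳ = -97 / (6·(-47)) = 97/282.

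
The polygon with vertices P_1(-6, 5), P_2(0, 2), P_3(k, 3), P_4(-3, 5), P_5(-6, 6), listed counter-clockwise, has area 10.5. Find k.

Write out the shoelace sum; only the two edges meeting at P_3 involve k:
2·Area = [(0·3 − k·2) + (k·5 − (-3)·3)] + 6
       = 3·k + 15 = 21
⇒ k = 2.

2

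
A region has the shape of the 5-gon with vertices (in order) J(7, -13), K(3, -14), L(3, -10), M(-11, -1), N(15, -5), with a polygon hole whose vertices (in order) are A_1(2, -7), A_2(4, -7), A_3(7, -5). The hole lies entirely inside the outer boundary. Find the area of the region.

123

Outer boundary:
Apply the shoelace (surveyor's) formula: 2A = Σ (x_i·y_{i+1} − x_{i+1}·y_i), indices taken mod 5.
J→K: (7)(-14) − (3)(-13) = -59
K→L: (3)(-10) − (3)(-14) = 12
L→M: (3)(-1) − (-11)(-10) = -113
M→N: (-11)(-5) − (15)(-1) = 70
N→J: (15)(-13) − (7)(-5) = -160
Σ = -250
Area = |Σ|/2 = 125.
Hole:
Apply Gauss's area formula: 2A = Σ (x_i·y_{i+1} − x_{i+1}·y_i), indices taken mod 3.
Σ = (14) + (29) + (-39) = 4
Area = |Σ|/2 = 2.
Net area = 125 − 2 = 123.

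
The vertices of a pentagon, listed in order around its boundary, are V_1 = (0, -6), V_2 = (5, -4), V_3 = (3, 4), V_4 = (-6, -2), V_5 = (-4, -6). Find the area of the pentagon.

Σ = (30) + (32) + (18) + (28) + (24) = 132
Area = |Σ|/2 = 66.

66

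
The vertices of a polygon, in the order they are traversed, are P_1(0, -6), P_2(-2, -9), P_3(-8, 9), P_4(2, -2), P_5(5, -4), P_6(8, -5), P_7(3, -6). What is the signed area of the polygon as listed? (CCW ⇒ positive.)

Apply the surveyor's formula: 2A = Σ (x_i·y_{i+1} − x_{i+1}·y_i), indices taken mod 7.
Σ = (-12) + (-90) + (-2) + (2) + (7) + (-33) + (-18) = -146
Signed area = Σ/2 = -73 (negative ⇒ clockwise traversal).

-73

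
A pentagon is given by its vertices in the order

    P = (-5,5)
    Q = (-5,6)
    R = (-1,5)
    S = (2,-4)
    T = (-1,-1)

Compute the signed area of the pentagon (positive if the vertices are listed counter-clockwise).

Apply the shoelace (surveyor's) formula: 2A = Σ (x_i·y_{i+1} − x_{i+1}·y_i), indices taken mod 5.
P→Q: (-5)(6) − (-5)(5) = -5
Q→R: (-5)(5) − (-1)(6) = -19
R→S: (-1)(-4) − (2)(5) = -6
S→T: (2)(-1) − (-1)(-4) = -6
T→P: (-1)(5) − (-5)(-1) = -10
Σ = -46
Signed area = Σ/2 = -23 (negative ⇒ clockwise traversal).

-23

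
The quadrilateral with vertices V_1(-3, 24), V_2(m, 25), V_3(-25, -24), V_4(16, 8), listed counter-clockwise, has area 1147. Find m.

Write out the shoelace sum; only the two edges meeting at V_2 involve m:
2·Area = [((-3)·25 − m·24) + (m·(-24) − (-25)·25)] + 592
       = -48·m + 1142 = 2294
⇒ m = -24.

-24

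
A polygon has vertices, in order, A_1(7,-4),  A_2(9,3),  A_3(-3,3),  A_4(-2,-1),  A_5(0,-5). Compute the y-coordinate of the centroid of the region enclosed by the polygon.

-22/49

Apply Gauss's area formula. First the cross-terms c_i = x_i·y_{i+1} − x_{i+1}·y_i:
  57, 36, 9, 10, 35  ⇒  2A = 147, A = 73.5.
Then Σ (y_i + y_{i+1})·c_i = -198, so ȳ = -198 / (6·73.5) = -22/49.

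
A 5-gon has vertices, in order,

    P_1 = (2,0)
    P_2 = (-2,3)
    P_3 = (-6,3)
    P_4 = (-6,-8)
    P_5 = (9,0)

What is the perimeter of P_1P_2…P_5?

44

|P_1P_2| = √((-4)² + (3)²) = √25 = 5
|P_2P_3| = √((-4)² + (0)²) = √16 = 4
|P_3P_4| = √((0)² + (-11)²) = √121 = 11
|P_4P_5| = √((15)² + (8)²) = √289 = 17
|P_5P_1| = √((-7)² + (0)²) = √49 = 7
Perimeter = 5 + 4 + 11 + 17 + 7 = 44.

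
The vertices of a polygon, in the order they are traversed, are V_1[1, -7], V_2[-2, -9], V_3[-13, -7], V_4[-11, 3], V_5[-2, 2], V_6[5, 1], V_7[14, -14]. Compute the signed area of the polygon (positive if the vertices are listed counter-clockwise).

-219

Apply the surveyor's formula: 2A = Σ (x_i·y_{i+1} − x_{i+1}·y_i), indices taken mod 7.
V_1→V_2: (1)(-9) − (-2)(-7) = -23
V_2→V_3: (-2)(-7) − (-13)(-9) = -103
V_3→V_4: (-13)(3) − (-11)(-7) = -116
V_4→V_5: (-11)(2) − (-2)(3) = -16
V_5→V_6: (-2)(1) − (5)(2) = -12
V_6→V_7: (5)(-14) − (14)(1) = -84
V_7→V_1: (14)(-7) − (1)(-14) = -84
Σ = -438
Signed area = Σ/2 = -219 (negative ⇒ clockwise traversal).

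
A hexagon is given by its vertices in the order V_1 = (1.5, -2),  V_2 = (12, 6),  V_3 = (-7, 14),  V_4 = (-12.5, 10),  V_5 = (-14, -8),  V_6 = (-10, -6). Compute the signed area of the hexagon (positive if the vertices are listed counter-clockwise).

Σ = (33) + (210) + (105) + (240) + (4) + (29) = 621
Signed area = Σ/2 = 310.5 (positive ⇒ counter-clockwise traversal).

310.5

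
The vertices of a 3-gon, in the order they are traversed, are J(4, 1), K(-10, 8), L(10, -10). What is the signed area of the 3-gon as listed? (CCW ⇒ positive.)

56

Apply the shoelace formula: 2A = Σ (x_i·y_{i+1} − x_{i+1}·y_i), indices taken mod 3.
Cross-terms: 42, 20, 50  ⇒  Σ = 112
Signed area = Σ/2 = 56 (positive ⇒ counter-clockwise traversal).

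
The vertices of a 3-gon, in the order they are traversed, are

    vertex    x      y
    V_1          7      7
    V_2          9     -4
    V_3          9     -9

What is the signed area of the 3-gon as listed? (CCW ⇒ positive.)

-5

V_1→V_2: (7)(-4) − (9)(7) = -91
V_2→V_3: (9)(-9) − (9)(-4) = -45
V_3→V_1: (9)(7) − (7)(-9) = 126
Σ = -10
Signed area = Σ/2 = -5 (negative ⇒ clockwise traversal).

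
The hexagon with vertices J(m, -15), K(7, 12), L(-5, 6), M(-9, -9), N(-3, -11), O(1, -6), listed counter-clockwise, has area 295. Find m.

The doubled signed area Σ (x_i y_{i+1} − x_{i+1} y_i) is linear in m.
With m=0 it equals 392; the coefficient of m is 18 (from the two edges through J).
So 18·m + 392 = 2·295 = 590 ⇒ m = 11.

11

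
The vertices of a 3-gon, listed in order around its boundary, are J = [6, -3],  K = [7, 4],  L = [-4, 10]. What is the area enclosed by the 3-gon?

41.5

Cross-terms: 45, 86, -48  ⇒  Σ = 83
Area = |Σ|/2 = 41.5.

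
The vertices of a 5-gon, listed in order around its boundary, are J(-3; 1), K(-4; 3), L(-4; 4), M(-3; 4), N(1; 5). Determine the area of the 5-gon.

Apply Gauss's area formula: 2A = Σ (x_i·y_{i+1} − x_{i+1}·y_i), indices taken mod 5.
Σ = (-5) + (-4) + (-4) + (-19) + (16) = -16
Area = |Σ|/2 = 8.

8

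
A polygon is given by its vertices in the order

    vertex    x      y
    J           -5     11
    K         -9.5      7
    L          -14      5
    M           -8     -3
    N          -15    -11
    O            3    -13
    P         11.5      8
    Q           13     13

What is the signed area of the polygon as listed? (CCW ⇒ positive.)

Apply the shoelace formula: 2A = Σ (x_i·y_{i+1} − x_{i+1}·y_i), indices taken mod 8.
Cross-terms: 69.5, 50.5, 82, 43, 228, 173.5, 45.5, 208  ⇒  Σ = 900
Signed area = Σ/2 = 450 (positive ⇒ counter-clockwise traversal).

450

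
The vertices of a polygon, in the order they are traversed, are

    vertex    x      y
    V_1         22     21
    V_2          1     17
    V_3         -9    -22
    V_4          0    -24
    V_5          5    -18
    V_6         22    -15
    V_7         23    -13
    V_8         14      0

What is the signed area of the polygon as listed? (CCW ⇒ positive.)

Σ = (353) + (131) + (216) + (120) + (321) + (59) + (182) + (294) = 1676
Signed area = Σ/2 = 838 (positive ⇒ counter-clockwise traversal).

838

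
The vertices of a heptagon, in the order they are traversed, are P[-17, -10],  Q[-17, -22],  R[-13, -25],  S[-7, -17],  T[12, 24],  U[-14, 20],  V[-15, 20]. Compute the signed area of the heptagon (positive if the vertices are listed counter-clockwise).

755.5

Σ = (204) + (139) + (46) + (36) + (576) + (20) + (490) = 1511
Signed area = Σ/2 = 755.5 (positive ⇒ counter-clockwise traversal).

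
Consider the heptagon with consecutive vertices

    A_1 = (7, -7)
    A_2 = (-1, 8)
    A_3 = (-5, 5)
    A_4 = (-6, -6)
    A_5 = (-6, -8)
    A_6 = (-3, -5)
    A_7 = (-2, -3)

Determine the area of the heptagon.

Apply the surveyor's formula: 2A = Σ (x_i·y_{i+1} − x_{i+1}·y_i), indices taken mod 7.
A_1→A_2: (7)(8) − (-1)(-7) = 49
A_2→A_3: (-1)(5) − (-5)(8) = 35
A_3→A_4: (-5)(-6) − (-6)(5) = 60
A_4→A_5: (-6)(-8) − (-6)(-6) = 12
A_5→A_6: (-6)(-5) − (-3)(-8) = 6
A_6→A_7: (-3)(-3) − (-2)(-5) = -1
A_7→A_1: (-2)(-7) − (7)(-3) = 35
Σ = 196
Area = |Σ|/2 = 98.

98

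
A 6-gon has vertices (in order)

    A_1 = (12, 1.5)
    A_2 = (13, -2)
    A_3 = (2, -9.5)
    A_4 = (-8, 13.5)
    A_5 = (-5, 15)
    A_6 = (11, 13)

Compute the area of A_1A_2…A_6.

317

Apply Gauss's area formula: 2A = Σ (x_i·y_{i+1} − x_{i+1}·y_i), indices taken mod 6.
Σ = (-43.5) + (-119.5) + (-49) + (-52.5) + (-230) + (-139.5) = -634
Area = |Σ|/2 = 317.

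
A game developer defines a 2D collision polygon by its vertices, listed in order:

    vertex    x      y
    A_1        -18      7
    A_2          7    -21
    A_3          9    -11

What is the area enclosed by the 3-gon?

153

Apply the shoelace (surveyor's) formula: 2A = Σ (x_i·y_{i+1} − x_{i+1}·y_i), indices taken mod 3.
Σ = (329) + (112) + (-135) = 306
Area = |Σ|/2 = 153.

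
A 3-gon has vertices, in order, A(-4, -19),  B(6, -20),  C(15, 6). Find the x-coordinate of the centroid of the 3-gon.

17/3

Apply the surveyor's formula. First the cross-terms c_i = x_i·y_{i+1} − x_{i+1}·y_i:
  194, 336, -261  ⇒  2A = 269, A = 134.5.
Then Σ (x_i + x_{i+1})·c_i = 4573, so x̄ = 4573 / (6·134.5) = 17/3.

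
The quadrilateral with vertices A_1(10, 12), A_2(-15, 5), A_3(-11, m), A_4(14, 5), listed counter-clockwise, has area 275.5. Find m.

-7

The doubled signed area Σ (x_i y_{i+1} − x_{i+1} y_i) is linear in m.
With m=0 it equals 348; the coefficient of m is -29 (from the two edges through A_3).
So -29·m + 348 = 2·275.5 = 551 ⇒ m = -7.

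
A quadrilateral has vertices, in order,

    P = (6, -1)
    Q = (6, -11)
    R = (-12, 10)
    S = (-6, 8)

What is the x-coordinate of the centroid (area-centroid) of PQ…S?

Apply the shoelace formula. First the cross-terms c_i = x_i·y_{i+1} − x_{i+1}·y_i:
  -60, -72, -36, -42  ⇒  2A = -210, A = -105.
Then Σ (x_i + x_{i+1})·c_i = 360, so x̄ = 360 / (6·(-105)) = -4/7.

-4/7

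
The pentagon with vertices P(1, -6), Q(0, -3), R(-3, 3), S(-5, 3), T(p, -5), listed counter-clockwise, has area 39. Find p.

-6

The doubled signed area Σ (x_i y_{i+1} − x_{i+1} y_i) is linear in p.
With p=0 it equals 24; the coefficient of p is -9 (from the two edges through T).
So -9·p + 24 = 2·39 = 78 ⇒ p = -6.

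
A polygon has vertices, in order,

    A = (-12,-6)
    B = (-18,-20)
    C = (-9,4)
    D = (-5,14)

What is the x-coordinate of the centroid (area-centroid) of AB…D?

Apply the shoelace (surveyor's) formula. First the cross-terms c_i = x_i·y_{i+1} − x_{i+1}·y_i:
  132, -252, -106, 198  ⇒  2A = -28, A = -14.
Then Σ (x_i + x_{i+1})·c_i = 962, so x̄ = 962 / (6·(-14)) = -481/42.

-481/42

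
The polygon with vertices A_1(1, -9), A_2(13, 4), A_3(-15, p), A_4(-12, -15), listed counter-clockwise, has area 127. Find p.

-11

Write out the shoelace sum; only the two edges meeting at A_3 involve p:
2·Area = [(13·p − (-15)·4) + ((-15)·(-15) − (-12)·p)] + 244
       = 25·p + 529 = 254
⇒ p = -11.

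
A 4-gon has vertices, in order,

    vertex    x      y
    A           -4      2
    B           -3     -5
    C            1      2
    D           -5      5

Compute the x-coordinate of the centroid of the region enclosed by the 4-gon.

-2.2

Apply Gauss's area formula. First the cross-terms c_i = x_i·y_{i+1} − x_{i+1}·y_i:
  26, -1, 15, 10  ⇒  2A = 50, A = 25.
Then Σ (x_i + x_{i+1})·c_i = -330, so x̄ = -330 / (6·25) = -2.2.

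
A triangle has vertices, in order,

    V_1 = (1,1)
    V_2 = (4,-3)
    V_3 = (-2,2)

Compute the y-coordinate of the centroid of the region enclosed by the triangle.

0

Apply the shoelace (surveyor's) formula. First the cross-terms c_i = x_i·y_{i+1} − x_{i+1}·y_i:
  -7, 2, -4  ⇒  2A = -9, A = -4.5.
Then Σ (y_i + y_{i+1})·c_i = 0, so ȳ = 0 / (6·(-4.5)) = 0.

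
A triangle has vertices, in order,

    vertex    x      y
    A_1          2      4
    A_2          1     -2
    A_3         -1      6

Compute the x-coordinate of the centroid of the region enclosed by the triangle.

Apply the surveyor's formula. First the cross-terms c_i = x_i·y_{i+1} − x_{i+1}·y_i:
  -8, 4, -16  ⇒  2A = -20, A = -10.
Then Σ (x_i + x_{i+1})·c_i = -40, so x̄ = -40 / (6·(-10)) = 2/3.

2/3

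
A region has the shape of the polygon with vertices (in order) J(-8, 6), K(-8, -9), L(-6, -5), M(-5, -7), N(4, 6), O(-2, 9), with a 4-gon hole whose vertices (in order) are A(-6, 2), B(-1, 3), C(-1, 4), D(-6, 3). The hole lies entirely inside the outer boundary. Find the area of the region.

109.5

Outer boundary:
Apply Gauss's area formula: 2A = Σ (x_i·y_{i+1} − x_{i+1}·y_i), indices taken mod 6.
Σ = (120) + (-14) + (17) + (-2) + (48) + (60) = 229
Area = |Σ|/2 = 114.5.
Hole:
Σ = (-16) + (-1) + (21) + (6) = 10
Area = |Σ|/2 = 5.
Net area = 114.5 − 5 = 109.5.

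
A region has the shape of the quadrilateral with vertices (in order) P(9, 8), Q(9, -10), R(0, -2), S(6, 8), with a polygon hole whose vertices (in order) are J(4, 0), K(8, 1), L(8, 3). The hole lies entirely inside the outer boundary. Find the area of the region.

92

Outer boundary:
Apply the shoelace (surveyor's) formula: 2A = Σ (x_i·y_{i+1} − x_{i+1}·y_i), indices taken mod 4.
Cross-terms: -162, -18, 12, -24  ⇒  Σ = -192
Area = |Σ|/2 = 96.
Hole:
Apply the surveyor's formula: 2A = Σ (x_i·y_{i+1} − x_{i+1}·y_i), indices taken mod 3.
Σ = (4) + (16) + (-12) = 8
Area = |Σ|/2 = 4.
Net area = 96 − 4 = 92.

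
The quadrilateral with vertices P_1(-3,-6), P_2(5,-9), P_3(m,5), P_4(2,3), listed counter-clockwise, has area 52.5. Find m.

Write out the shoelace sum; only the two edges meeting at P_3 involve m:
2·Area = [(5·5 − m·(-9)) + (m·3 − 2·5)] + 54
       = 12·m + 69 = 105
⇒ m = 3.

3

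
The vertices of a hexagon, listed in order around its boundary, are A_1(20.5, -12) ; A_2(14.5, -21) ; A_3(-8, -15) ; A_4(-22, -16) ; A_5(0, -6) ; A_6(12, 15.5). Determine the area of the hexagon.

550.875

Apply Gauss's area formula: 2A = Σ (x_i·y_{i+1} − x_{i+1}·y_i), indices taken mod 6.
Σ = (-256.5) + (-385.5) + (-202) + (132) + (72) + (-461.75) = -1101.75
Area = |Σ|/2 = 550.875.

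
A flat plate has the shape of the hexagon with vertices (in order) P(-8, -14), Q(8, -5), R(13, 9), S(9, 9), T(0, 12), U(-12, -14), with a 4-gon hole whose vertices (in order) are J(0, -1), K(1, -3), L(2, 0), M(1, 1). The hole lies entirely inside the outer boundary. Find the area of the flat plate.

312.5

Outer boundary:
Apply the shoelace (surveyor's) formula: 2A = Σ (x_i·y_{i+1} − x_{i+1}·y_i), indices taken mod 6.
Cross-terms: 152, 137, 36, 108, 144, 56  ⇒  Σ = 633
Area = |Σ|/2 = 316.5.
Hole:
Apply the shoelace (surveyor's) formula: 2A = Σ (x_i·y_{i+1} − x_{i+1}·y_i), indices taken mod 4.
Cross-terms: 1, 6, 2, -1  ⇒  Σ = 8
Area = |Σ|/2 = 4.
Net area = 316.5 − 4 = 312.5.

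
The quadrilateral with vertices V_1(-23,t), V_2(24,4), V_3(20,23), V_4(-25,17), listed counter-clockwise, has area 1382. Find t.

-22

The doubled signed area Σ (x_i y_{i+1} − x_{i+1} y_i) is linear in t.
With t=0 it equals 1686; the coefficient of t is -49 (from the two edges through V_1).
So -49·t + 1686 = 2·1382 = 2764 ⇒ t = -22.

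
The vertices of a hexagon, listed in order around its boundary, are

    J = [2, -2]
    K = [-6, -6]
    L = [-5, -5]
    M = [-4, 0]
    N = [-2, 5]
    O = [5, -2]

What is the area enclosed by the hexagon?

Apply Gauss's area formula: 2A = Σ (x_i·y_{i+1} − x_{i+1}·y_i), indices taken mod 6.
J→K: (2)(-6) − (-6)(-2) = -24
K→L: (-6)(-5) − (-5)(-6) = 0
L→M: (-5)(0) − (-4)(-5) = -20
M→N: (-4)(5) − (-2)(0) = -20
N→O: (-2)(-2) − (5)(5) = -21
O→J: (5)(-2) − (2)(-2) = -6
Σ = -91
Area = |Σ|/2 = 45.5.

45.5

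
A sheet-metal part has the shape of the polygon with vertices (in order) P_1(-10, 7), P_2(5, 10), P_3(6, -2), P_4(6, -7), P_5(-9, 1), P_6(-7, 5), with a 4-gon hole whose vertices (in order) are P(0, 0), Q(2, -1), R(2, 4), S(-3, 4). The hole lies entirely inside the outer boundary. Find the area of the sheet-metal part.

Outer boundary:
P_1→P_2: (-10)(10) − (5)(7) = -135
P_2→P_3: (5)(-2) − (6)(10) = -70
P_3→P_4: (6)(-7) − (6)(-2) = -30
P_4→P_5: (6)(1) − (-9)(-7) = -57
P_5→P_6: (-9)(5) − (-7)(1) = -38
P_6→P_1: (-7)(7) − (-10)(5) = 1
Σ = -329
Area = |Σ|/2 = 164.5.
Hole:
Σ = (0) + (10) + (20) + (0) = 30
Area = |Σ|/2 = 15.
Net area = 164.5 − 15 = 149.5.

149.5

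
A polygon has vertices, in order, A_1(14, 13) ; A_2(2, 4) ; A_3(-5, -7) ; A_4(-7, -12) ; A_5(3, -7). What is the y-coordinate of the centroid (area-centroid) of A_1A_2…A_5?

Apply the shoelace (surveyor's) formula. First the cross-terms c_i = x_i·y_{i+1} − x_{i+1}·y_i:
  30, 6, 11, 85, 137  ⇒  2A = 269, A = 134.5.
Then Σ (y_i + y_{i+1})·c_i = -510, so ȳ = -510 / (6·134.5) = -170/269.

-170/269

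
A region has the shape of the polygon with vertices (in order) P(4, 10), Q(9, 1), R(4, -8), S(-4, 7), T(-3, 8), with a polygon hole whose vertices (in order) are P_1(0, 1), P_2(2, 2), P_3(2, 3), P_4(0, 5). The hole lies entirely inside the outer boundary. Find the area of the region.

114.5

Outer boundary:
Apply the surveyor's formula: 2A = Σ (x_i·y_{i+1} − x_{i+1}·y_i), indices taken mod 5.
P→Q: (4)(1) − (9)(10) = -86
Q→R: (9)(-8) − (4)(1) = -76
R→S: (4)(7) − (-4)(-8) = -4
S→T: (-4)(8) − (-3)(7) = -11
T→P: (-3)(10) − (4)(8) = -62
Σ = -239
Area = |Σ|/2 = 119.5.
Hole:
Σ = (-2) + (2) + (10) + (0) = 10
Area = |Σ|/2 = 5.
Net area = 119.5 − 5 = 114.5.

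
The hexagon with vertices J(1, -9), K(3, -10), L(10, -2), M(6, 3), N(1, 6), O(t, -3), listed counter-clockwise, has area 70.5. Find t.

3

Write out the shoelace sum; only the two edges meeting at O involve t:
2·Area = [(1·(-3) − t·6) + (t·(-9) − 1·(-3))] + 186
       = -15·t + 186 = 141
⇒ t = 3.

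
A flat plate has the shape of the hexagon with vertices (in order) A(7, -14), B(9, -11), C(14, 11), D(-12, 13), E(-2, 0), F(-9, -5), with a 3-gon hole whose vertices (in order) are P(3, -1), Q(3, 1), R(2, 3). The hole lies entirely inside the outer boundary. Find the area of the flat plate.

Outer boundary:
Apply Gauss's area formula: 2A = Σ (x_i·y_{i+1} − x_{i+1}·y_i), indices taken mod 6.
Σ = (49) + (253) + (314) + (26) + (10) + (161) = 813
Area = |Σ|/2 = 406.5.
Hole:
Apply the shoelace (surveyor's) formula: 2A = Σ (x_i·y_{i+1} − x_{i+1}·y_i), indices taken mod 3.
Σ = (6) + (7) + (-11) = 2
Area = |Σ|/2 = 1.
Net area = 406.5 − 1 = 405.5.

405.5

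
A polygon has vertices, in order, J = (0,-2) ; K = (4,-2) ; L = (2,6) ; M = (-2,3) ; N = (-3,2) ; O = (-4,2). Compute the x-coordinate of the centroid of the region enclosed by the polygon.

Apply the shoelace (surveyor's) formula. First the cross-terms c_i = x_i·y_{i+1} − x_{i+1}·y_i:
  8, 28, 18, 5, 2, 8  ⇒  2A = 69, A = 34.5.
Then Σ (x_i + x_{i+1})·c_i = 129, so x̄ = 129 / (6·34.5) = 43/69.

43/69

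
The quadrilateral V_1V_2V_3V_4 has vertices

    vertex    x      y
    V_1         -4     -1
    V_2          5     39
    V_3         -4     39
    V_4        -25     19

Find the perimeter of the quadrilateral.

108

|V_1V_2| = √((9)² + (40)²) = √1681 = 41
|V_2V_3| = √((-9)² + (0)²) = √81 = 9
|V_3V_4| = √((-21)² + (-20)²) = √841 = 29
|V_4V_1| = √((21)² + (-20)²) = √841 = 29
Perimeter = 41 + 9 + 29 + 29 = 108.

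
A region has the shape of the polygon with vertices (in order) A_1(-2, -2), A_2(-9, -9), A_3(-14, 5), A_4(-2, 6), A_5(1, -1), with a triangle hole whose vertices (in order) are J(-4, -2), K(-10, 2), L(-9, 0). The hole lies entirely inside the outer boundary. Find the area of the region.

Outer boundary:
Apply the shoelace formula: 2A = Σ (x_i·y_{i+1} − x_{i+1}·y_i), indices taken mod 5.
A_1→A_2: (-2)(-9) − (-9)(-2) = 0
A_2→A_3: (-9)(5) − (-14)(-9) = -171
A_3→A_4: (-14)(6) − (-2)(5) = -74
A_4→A_5: (-2)(-1) − (1)(6) = -4
A_5→A_1: (1)(-2) − (-2)(-1) = -4
Σ = -253
Area = |Σ|/2 = 126.5.
Hole:
J→K: (-4)(2) − (-10)(-2) = -28
K→L: (-10)(0) − (-9)(2) = 18
L→J: (-9)(-2) − (-4)(0) = 18
Σ = 8
Area = |Σ|/2 = 4.
Net area = 126.5 − 4 = 122.5.

122.5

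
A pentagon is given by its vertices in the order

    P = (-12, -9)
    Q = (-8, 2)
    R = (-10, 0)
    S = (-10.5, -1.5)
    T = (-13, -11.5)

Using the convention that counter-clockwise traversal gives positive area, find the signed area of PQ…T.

Apply the shoelace formula: 2A = Σ (x_i·y_{i+1} − x_{i+1}·y_i), indices taken mod 5.
Σ = (-96) + (20) + (15) + (101.25) + (-21) = 19.25
Signed area = Σ/2 = 9.625 (positive ⇒ counter-clockwise traversal).

9.625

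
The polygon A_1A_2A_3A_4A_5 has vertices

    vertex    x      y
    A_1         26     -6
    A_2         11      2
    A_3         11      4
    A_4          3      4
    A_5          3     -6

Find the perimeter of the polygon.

60

|A_1A_2| = √((-15)² + (8)²) = √289 = 17
|A_2A_3| = √((0)² + (2)²) = √4 = 2
|A_3A_4| = √((-8)² + (0)²) = √64 = 8
|A_4A_5| = √((0)² + (-10)²) = √100 = 10
|A_5A_1| = √((23)² + (0)²) = √529 = 23
Perimeter = 17 + 2 + 8 + 10 + 23 = 60.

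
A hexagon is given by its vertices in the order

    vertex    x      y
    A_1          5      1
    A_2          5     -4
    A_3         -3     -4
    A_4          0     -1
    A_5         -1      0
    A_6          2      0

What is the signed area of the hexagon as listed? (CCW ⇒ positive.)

Σ = (-25) + (-32) + (3) + (-1) + (0) + (2) = -53
Signed area = Σ/2 = -26.5 (negative ⇒ clockwise traversal).

-26.5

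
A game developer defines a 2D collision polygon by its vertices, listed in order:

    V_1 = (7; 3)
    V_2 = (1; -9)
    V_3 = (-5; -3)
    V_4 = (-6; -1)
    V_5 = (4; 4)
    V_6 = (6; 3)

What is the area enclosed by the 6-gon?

Apply the shoelace (surveyor's) formula: 2A = Σ (x_i·y_{i+1} − x_{i+1}·y_i), indices taken mod 6.
V_1→V_2: (7)(-9) − (1)(3) = -66
V_2→V_3: (1)(-3) − (-5)(-9) = -48
V_3→V_4: (-5)(-1) − (-6)(-3) = -13
V_4→V_5: (-6)(4) − (4)(-1) = -20
V_5→V_6: (4)(3) − (6)(4) = -12
V_6→V_1: (6)(3) − (7)(3) = -3
Σ = -162
Area = |Σ|/2 = 81.

81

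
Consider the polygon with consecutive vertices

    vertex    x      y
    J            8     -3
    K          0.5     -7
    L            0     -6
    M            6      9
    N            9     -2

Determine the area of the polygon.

Apply the surveyor's formula: 2A = Σ (x_i·y_{i+1} − x_{i+1}·y_i), indices taken mod 5.
Σ = (-54.5) + (-3) + (36) + (-93) + (-11) = -125.5
Area = |Σ|/2 = 62.75.

62.75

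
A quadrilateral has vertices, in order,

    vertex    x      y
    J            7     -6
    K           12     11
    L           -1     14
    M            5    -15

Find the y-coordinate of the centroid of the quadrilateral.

925/261

Apply the shoelace (surveyor's) formula. First the cross-terms c_i = x_i·y_{i+1} − x_{i+1}·y_i:
  149, 179, -55, 75  ⇒  2A = 348, A = 174.
Then Σ (y_i + y_{i+1})·c_i = 3700, so ȳ = 3700 / (6·174) = 925/261.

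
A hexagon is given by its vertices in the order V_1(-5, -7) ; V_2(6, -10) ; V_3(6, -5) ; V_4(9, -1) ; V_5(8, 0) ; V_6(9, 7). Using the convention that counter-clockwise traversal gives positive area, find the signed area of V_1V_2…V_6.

V_1→V_2: (-5)(-10) − (6)(-7) = 92
V_2→V_3: (6)(-5) − (6)(-10) = 30
V_3→V_4: (6)(-1) − (9)(-5) = 39
V_4→V_5: (9)(0) − (8)(-1) = 8
V_5→V_6: (8)(7) − (9)(0) = 56
V_6→V_1: (9)(-7) − (-5)(7) = -28
Σ = 197
Signed area = Σ/2 = 98.5 (positive ⇒ counter-clockwise traversal).

98.5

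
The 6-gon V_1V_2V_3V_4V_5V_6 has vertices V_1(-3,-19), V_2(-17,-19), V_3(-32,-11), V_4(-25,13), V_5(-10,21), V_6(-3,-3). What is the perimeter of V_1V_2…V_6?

114

|V_1V_2| = √((-14)² + (0)²) = √196 = 14
|V_2V_3| = √((-15)² + (8)²) = √289 = 17
|V_3V_4| = √((7)² + (24)²) = √625 = 25
|V_4V_5| = √((15)² + (8)²) = √289 = 17
|V_5V_6| = √((7)² + (-24)²) = √625 = 25
|V_6V_1| = √((0)² + (-16)²) = √256 = 16
Perimeter = 14 + 17 + 25 + 17 + 25 + 16 = 114.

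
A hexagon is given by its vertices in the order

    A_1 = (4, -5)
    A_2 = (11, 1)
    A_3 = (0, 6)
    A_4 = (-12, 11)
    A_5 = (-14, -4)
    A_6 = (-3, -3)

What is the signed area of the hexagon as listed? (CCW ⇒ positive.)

Σ = (59) + (66) + (72) + (202) + (30) + (27) = 456
Signed area = Σ/2 = 228 (positive ⇒ counter-clockwise traversal).

228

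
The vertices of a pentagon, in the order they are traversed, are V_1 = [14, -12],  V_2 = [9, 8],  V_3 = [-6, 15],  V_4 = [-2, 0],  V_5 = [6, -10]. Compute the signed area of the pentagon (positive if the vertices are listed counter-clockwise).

V_1→V_2: (14)(8) − (9)(-12) = 220
V_2→V_3: (9)(15) − (-6)(8) = 183
V_3→V_4: (-6)(0) − (-2)(15) = 30
V_4→V_5: (-2)(-10) − (6)(0) = 20
V_5→V_1: (6)(-12) − (14)(-10) = 68
Σ = 521
Signed area = Σ/2 = 260.5 (positive ⇒ counter-clockwise traversal).

260.5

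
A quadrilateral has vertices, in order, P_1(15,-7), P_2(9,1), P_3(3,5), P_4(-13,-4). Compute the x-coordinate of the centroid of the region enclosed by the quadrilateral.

179/81

Apply the surveyor's formula. First the cross-terms c_i = x_i·y_{i+1} − x_{i+1}·y_i:
  78, 42, 53, 151  ⇒  2A = 324, A = 162.
Then Σ (x_i + x_{i+1})·c_i = 2148, so x̄ = 2148 / (6·162) = 179/81.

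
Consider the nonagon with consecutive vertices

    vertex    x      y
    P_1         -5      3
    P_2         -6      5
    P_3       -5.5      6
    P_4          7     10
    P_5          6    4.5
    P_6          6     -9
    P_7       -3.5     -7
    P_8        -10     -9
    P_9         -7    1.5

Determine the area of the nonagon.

212.75

Apply the shoelace (surveyor's) formula: 2A = Σ (x_i·y_{i+1} − x_{i+1}·y_i), indices taken mod 9.
Cross-terms: -7, -8.5, -97, -28.5, -81, -73.5, -38.5, -78, -13.5  ⇒  Σ = -425.5
Area = |Σ|/2 = 212.75.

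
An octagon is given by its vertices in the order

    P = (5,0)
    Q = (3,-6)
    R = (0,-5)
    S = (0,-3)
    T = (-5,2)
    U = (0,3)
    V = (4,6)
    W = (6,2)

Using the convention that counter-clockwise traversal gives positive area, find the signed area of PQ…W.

-62.5

Apply the shoelace formula: 2A = Σ (x_i·y_{i+1} − x_{i+1}·y_i), indices taken mod 8.
Σ = (-30) + (-15) + (0) + (-15) + (-15) + (-12) + (-28) + (-10) = -125
Signed area = Σ/2 = -62.5 (negative ⇒ clockwise traversal).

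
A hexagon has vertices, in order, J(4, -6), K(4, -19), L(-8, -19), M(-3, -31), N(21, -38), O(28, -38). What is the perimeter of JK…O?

|JK| = √((0)² + (-13)²) = √169 = 13
|KL| = √((-12)² + (0)²) = √144 = 12
|LM| = √((5)² + (-12)²) = √169 = 13
|MN| = √((24)² + (-7)²) = √625 = 25
|NO| = √((7)² + (0)²) = √49 = 7
|OJ| = √((-24)² + (32)²) = √1600 = 40
Perimeter = 13 + 12 + 13 + 25 + 7 + 40 = 110.

110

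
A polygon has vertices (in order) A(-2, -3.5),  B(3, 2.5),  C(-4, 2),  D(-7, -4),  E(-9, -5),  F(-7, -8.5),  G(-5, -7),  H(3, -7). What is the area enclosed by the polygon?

65

Apply Gauss's area formula: 2A = Σ (x_i·y_{i+1} − x_{i+1}·y_i), indices taken mod 8.
A→B: (-2)(2.5) − (3)(-3.5) = 5.5
B→C: (3)(2) − (-4)(2.5) = 16
C→D: (-4)(-4) − (-7)(2) = 30
D→E: (-7)(-5) − (-9)(-4) = -1
E→F: (-9)(-8.5) − (-7)(-5) = 41.5
F→G: (-7)(-7) − (-5)(-8.5) = 6.5
G→H: (-5)(-7) − (3)(-7) = 56
H→A: (3)(-3.5) − (-2)(-7) = -24.5
Σ = 130
Area = |Σ|/2 = 65.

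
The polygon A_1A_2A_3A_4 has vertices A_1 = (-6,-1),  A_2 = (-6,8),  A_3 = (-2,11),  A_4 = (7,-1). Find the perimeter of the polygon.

42

|A_1A_2| = √((0)² + (9)²) = √81 = 9
|A_2A_3| = √((4)² + (3)²) = √25 = 5
|A_3A_4| = √((9)² + (-12)²) = √225 = 15
|A_4A_1| = √((-13)² + (0)²) = √169 = 13
Perimeter = 9 + 5 + 15 + 13 = 42.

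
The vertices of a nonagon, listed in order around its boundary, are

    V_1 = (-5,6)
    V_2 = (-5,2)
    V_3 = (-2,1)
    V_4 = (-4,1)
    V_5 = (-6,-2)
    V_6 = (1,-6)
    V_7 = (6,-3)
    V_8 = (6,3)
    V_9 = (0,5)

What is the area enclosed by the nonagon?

98.5

Apply the shoelace (surveyor's) formula: 2A = Σ (x_i·y_{i+1} − x_{i+1}·y_i), indices taken mod 9.
V_1→V_2: (-5)(2) − (-5)(6) = 20
V_2→V_3: (-5)(1) − (-2)(2) = -1
V_3→V_4: (-2)(1) − (-4)(1) = 2
V_4→V_5: (-4)(-2) − (-6)(1) = 14
V_5→V_6: (-6)(-6) − (1)(-2) = 38
V_6→V_7: (1)(-3) − (6)(-6) = 33
V_7→V_8: (6)(3) − (6)(-3) = 36
V_8→V_9: (6)(5) − (0)(3) = 30
V_9→V_1: (0)(6) − (-5)(5) = 25
Σ = 197
Area = |Σ|/2 = 98.5.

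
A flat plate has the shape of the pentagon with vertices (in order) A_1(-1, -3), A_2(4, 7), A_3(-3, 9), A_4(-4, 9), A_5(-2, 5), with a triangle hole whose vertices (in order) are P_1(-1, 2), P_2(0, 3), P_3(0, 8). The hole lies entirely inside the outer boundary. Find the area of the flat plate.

37.5

Outer boundary:
Apply the shoelace formula: 2A = Σ (x_i·y_{i+1} − x_{i+1}·y_i), indices taken mod 5.
Σ = (5) + (57) + (9) + (-2) + (11) = 80
Area = |Σ|/2 = 40.
Hole:
Σ = (-3) + (0) + (8) = 5
Area = |Σ|/2 = 2.5.
Net area = 40 − 2.5 = 37.5.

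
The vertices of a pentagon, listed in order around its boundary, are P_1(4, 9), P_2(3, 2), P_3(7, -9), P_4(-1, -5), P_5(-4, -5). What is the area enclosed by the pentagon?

Apply the shoelace (surveyor's) formula: 2A = Σ (x_i·y_{i+1} − x_{i+1}·y_i), indices taken mod 5.
Cross-terms: -19, -41, -44, -15, -16  ⇒  Σ = -135
Area = |Σ|/2 = 67.5.

67.5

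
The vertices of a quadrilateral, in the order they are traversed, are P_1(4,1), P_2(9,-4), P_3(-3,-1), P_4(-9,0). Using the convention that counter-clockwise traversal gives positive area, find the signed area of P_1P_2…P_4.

-32

Cross-terms: -25, -21, -9, -9  ⇒  Σ = -64
Signed area = Σ/2 = -32 (negative ⇒ clockwise traversal).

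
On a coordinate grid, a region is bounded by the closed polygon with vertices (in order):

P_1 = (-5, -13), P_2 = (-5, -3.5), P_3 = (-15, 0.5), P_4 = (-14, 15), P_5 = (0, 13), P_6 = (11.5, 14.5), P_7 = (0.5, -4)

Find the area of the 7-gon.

365.875

Apply Gauss's area formula: 2A = Σ (x_i·y_{i+1} − x_{i+1}·y_i), indices taken mod 7.
Cross-terms: -47.5, -55, -218, -182, -149.5, -53.25, -26.5  ⇒  Σ = -731.75
Area = |Σ|/2 = 365.875.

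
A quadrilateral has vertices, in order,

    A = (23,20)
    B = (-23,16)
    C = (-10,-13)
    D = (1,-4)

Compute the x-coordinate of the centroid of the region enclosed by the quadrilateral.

Apply the surveyor's formula. First the cross-terms c_i = x_i·y_{i+1} − x_{i+1}·y_i:
  828, 459, 53, 112  ⇒  2A = 1452, A = 726.
Then Σ (x_i + x_{i+1})·c_i = -12936, so x̄ = -12936 / (6·726) = -98/33.

-98/33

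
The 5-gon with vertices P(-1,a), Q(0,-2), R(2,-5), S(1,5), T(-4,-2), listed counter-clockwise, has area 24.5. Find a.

The doubled signed area Σ (x_i y_{i+1} − x_{i+1} y_i) is linear in a.
With a=0 it equals 37; the coefficient of a is -4 (from the two edges through P).
So -4·a + 37 = 2·24.5 = 49 ⇒ a = -3.

-3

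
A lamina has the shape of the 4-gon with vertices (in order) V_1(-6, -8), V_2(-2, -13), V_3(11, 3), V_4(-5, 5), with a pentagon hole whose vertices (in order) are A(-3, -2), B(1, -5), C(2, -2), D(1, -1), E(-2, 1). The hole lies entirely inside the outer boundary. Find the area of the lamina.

154

Outer boundary:
Cross-terms: 62, 137, 70, 70  ⇒  Σ = 339
Area = |Σ|/2 = 169.5.
Hole:
Apply Gauss's area formula: 2A = Σ (x_i·y_{i+1} − x_{i+1}·y_i), indices taken mod 5.
A→B: (-3)(-5) − (1)(-2) = 17
B→C: (1)(-2) − (2)(-5) = 8
C→D: (2)(-1) − (1)(-2) = 0
D→E: (1)(1) − (-2)(-1) = -1
E→A: (-2)(-2) − (-3)(1) = 7
Σ = 31
Area = |Σ|/2 = 15.5.
Net area = 169.5 − 15.5 = 154.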